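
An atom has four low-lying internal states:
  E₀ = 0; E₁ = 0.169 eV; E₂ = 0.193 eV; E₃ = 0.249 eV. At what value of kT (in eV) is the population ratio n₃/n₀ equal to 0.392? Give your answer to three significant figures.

0.266 eV

n₃/n₀ = exp[−(E₃−E₀)/kT] = 0.392.
⇒ (E₃−E₀)/kT = ln(1/0.392) = ln(2.5510) = 0.93649.
kT = 0.249 eV / 0.93649 = 0.266 eV.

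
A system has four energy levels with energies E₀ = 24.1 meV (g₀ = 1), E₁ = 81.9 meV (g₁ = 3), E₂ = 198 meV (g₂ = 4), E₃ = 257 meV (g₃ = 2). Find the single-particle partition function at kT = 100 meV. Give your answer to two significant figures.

Z = 2.8

Eᵢ/kT = 0.2410, 0.8190, 1.980, 2.570.
Z = Σ gᵢe^(−Eᵢ/kT) = 1·e^(−0.2410) + 3·e^(−0.8190) + 4·e^(−1.980) + 2·e^(−2.570) = 0.7858 + 1.323 + 0.5523 + 0.1531 = 2.814.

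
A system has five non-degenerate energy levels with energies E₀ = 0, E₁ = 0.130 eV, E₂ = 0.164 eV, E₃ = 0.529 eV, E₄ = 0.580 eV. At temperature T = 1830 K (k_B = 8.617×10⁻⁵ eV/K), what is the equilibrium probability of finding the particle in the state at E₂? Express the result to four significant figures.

k_BT = 8.617×10⁻⁵ × 1830 K = 0.157691 eV.
Eᵢ/kT = 0, 0.824397, 1.04001, 3.35466, 3.67808.
Z = Σ e^(−Eᵢ/kT) = e^(−0) + e^(−0.824397) + e^(−1.04001) + e^(−3.35466) + e^(−3.67808) = 1.00000 + 0.438499 + 0.353451 + 0.0349212 + 0.0252714 = 1.85214.
P₂ = e^(−E₂/kT) / Z = 0.353451/1.85214 = 0.1908.

0.1908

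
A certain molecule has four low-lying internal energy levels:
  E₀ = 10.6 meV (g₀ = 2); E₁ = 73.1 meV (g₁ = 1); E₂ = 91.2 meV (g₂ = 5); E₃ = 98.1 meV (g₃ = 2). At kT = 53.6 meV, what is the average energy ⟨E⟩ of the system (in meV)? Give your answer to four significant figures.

Eᵢ/kT = 0.197761, 1.36381, 1.70149, 1.83022.
Z = Σ gᵢe^(−Eᵢ/kT) = 2·e^(−0.197761) + 1·e^(−1.36381) + 5·e^(−1.70149) + 2·e^(−1.83022) = 1.64113 + 0.255685 + 0.912058 + 0.320757 = 3.12963.
⟨E⟩ = Σ Eᵢ gᵢe^(−Eᵢ/kT) / Z = (10.6·1.64113 + 73.1·0.255685 + 91.2·0.912058 + 98.1·0.320757) / 3.12963 = 48.16 meV.

48.16 meV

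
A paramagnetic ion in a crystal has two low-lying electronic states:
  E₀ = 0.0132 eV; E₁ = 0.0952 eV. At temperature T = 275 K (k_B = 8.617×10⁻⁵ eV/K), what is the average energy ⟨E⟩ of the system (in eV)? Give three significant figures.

0.0157 eV

k_BT = 8.617×10⁻⁵ × 275 K = 0.023697 eV.
Eᵢ/kT = 0.55703, 4.0174.
Z = Σ e^(−Eᵢ/kT) = e^(−0.55703) + e^(−4.0174) = 0.57291 + 0.018000 = 0.59091.
⟨E⟩ = Σ Eᵢ e^(−Eᵢ/kT) / Z = (0.0132·0.57291 + 0.0952·0.018000) / 0.59091 = 0.0157 eV.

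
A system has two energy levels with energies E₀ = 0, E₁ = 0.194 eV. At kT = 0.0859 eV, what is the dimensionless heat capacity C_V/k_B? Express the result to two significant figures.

Eᵢ/kT = 0, 2.258.
Z = Σ e^(−Eᵢ/kT) = e^(−0) + e^(−2.258) = 1.000 + 0.1046 = 1.105.
⟨E⟩ = 0.01836 eV, ⟨E²⟩ = 0.003563 eV².
C_V/k_B = (⟨E²⟩ − ⟨E⟩²)/(kT)² = (0.003563 − 0.0003371)/0.007379 = 0.44.

0.44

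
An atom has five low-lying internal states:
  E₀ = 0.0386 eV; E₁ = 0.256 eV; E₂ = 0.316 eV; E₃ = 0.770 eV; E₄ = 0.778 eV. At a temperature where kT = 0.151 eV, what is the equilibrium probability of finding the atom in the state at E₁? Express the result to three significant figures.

Eᵢ/kT = 0.25563, 1.6954, 2.0927, 5.0993, 5.1523.
Z = Σ e^(−Eᵢ/kT) = e^(−0.25563) + e^(−1.6954) + e^(−2.0927) + e^(−5.0993) + e^(−5.1523) = 0.77443 + 0.18353 + 0.12335 + 0.0061010 + 0.0057861 = 1.0932.
P₁ = e^(−E₁/kT) / Z = 0.18353/1.0932 = 0.168.

0.168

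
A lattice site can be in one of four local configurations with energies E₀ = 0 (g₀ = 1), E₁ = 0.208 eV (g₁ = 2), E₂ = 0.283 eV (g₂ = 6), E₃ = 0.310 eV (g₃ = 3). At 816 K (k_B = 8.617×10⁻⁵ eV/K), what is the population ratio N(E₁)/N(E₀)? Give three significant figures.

k_BT = 8.617×10⁻⁵ × 816 K = 0.070315 eV.
n₁/n₀ = (g₁/g₀) exp[−(E₁−E₀)/kT] = (2/1) × exp(−(0.208 eV)/(0.070315 eV)) = (2/1) × exp(-2.9581) = 0.104.

0.104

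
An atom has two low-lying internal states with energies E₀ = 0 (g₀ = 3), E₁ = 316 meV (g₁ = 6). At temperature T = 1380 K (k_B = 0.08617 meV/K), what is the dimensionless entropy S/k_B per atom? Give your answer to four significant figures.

1.557

k_BT = 0.08617 × 1380 K = 118.915 meV.
Eᵢ/kT = 0, 2.65736.
Z = Σ gᵢe^(−Eᵢ/kT) = 3·e^(−0) + 6·e^(−2.65736) = 3.00000 + 0.420799 = 3.42080.
⟨E⟩ = Σ EᵢPᵢ = 38.8718 meV.
S/k_B = ln Z + ⟨E⟩/kT = ln(3.42080) + 38.8718/118.915 = 1.22987 + 0.326887 = 1.557.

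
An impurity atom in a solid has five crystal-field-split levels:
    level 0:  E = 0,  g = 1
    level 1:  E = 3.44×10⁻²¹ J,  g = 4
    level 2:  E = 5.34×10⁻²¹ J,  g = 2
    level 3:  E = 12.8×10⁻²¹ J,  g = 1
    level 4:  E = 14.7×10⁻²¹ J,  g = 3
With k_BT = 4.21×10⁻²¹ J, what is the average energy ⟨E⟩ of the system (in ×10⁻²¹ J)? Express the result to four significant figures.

Eᵢ/kT = 0, 0.817102, 1.26841, 3.04038, 3.49169.
Z = Σ gᵢe^(−Eᵢ/kT) = 1·e^(−0) + 4·e^(−0.817102) + 2·e^(−1.26841) + 1·e^(−3.04038) + 3·e^(−3.49169) = 1.00000 + 1.76684 + 0.562557 + 0.0478167 + 0.0913481 = 3.46856.
⟨E⟩ = Σ Eᵢ gᵢe^(−Eᵢ/kT) / Z = (0·1.00000 + 3.44·1.76684 + 5.34·0.562557 + 12.8·0.0478167 + 14.7·0.0913481) / 3.46856 = 3.182 ×10⁻²¹ J.

3.182 ×10⁻²¹ J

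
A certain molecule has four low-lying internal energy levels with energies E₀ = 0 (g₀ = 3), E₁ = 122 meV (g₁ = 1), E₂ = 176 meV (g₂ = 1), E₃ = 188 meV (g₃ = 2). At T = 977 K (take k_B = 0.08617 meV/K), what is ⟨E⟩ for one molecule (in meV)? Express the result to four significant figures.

k_BT = 0.08617 × 977 K = 84.1881 meV.
Eᵢ/kT = 0, 1.44914, 2.09056, 2.23309.
Z = Σ gᵢe^(−Eᵢ/kT) = 3·e^(−0) + 1·e^(−1.44914) + 1·e^(−2.09056) + 2·e^(−2.23309) = 3.00000 + 0.234772 + 0.123618 + 0.214393 = 3.57278.
⟨E⟩ = Σ Eᵢ gᵢe^(−Eᵢ/kT) / Z = (0·3.00000 + 122·0.234772 + 176·0.123618 + 188·0.214393) / 3.57278 = 25.39 meV.

25.39 meV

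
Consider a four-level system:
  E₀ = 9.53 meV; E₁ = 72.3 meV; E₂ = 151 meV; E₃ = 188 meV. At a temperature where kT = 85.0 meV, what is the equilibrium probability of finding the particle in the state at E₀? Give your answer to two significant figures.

Eᵢ/kT = 0.1121, 0.8506, 1.776, 2.212.
Z = Σ e^(−Eᵢ/kT) = e^(−0.1121) + e^(−0.8506) + e^(−1.776) + e^(−2.212) = 0.8940 + 0.4272 + 0.1693 + 0.1095 = 1.600.
P₀ = e^(−E₀/kT) / Z = 0.8940/1.600 = 0.56.

0.56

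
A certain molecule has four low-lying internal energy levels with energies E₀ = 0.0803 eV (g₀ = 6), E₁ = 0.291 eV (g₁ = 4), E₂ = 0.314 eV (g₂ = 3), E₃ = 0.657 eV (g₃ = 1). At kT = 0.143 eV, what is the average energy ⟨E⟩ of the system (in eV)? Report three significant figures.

0.126 eV

Eᵢ/kT = 0.56154, 2.0350, 2.1958, 4.5944.
Z = Σ gᵢe^(−Eᵢ/kT) = 6·e^(−0.56154) + 4·e^(−2.0350) + 3·e^(−2.1958) + 1·e^(−4.5944) = 3.4220 + 0.52272 + 0.33381 + 0.010108 = 4.2886.
⟨E⟩ = Σ Eᵢ gᵢe^(−Eᵢ/kT) / Z = (0.0803·3.4220 + 0.291·0.52272 + 0.314·0.33381 + 0.657·0.010108) / 4.2886 = 0.126 eV.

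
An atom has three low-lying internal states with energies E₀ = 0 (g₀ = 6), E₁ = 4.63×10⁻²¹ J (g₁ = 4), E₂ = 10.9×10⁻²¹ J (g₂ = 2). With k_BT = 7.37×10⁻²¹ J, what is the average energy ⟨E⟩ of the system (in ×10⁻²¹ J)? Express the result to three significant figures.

1.73 ×10⁻²¹ J

Eᵢ/kT = 0, 0.62822, 1.4790.
Z = Σ gᵢe^(−Eᵢ/kT) = 6·e^(−0) + 4·e^(−0.62822) + 2·e^(−1.4790) = 6.0000 + 2.1342 + 0.45573 = 8.5899.
⟨E⟩ = Σ Eᵢ gᵢe^(−Eᵢ/kT) / Z = (0·6.0000 + 4.63·2.1342 + 10.9·0.45573) / 8.5899 = 1.73 ×10⁻²¹ J.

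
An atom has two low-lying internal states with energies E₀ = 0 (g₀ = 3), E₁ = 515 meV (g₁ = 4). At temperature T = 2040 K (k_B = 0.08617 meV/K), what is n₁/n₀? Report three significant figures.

0.0712

k_BT = 0.08617 × 2040 K = 175.79 meV.
n₁/n₀ = (g₁/g₀) exp[−(E₁−E₀)/kT] = (4/3) × exp(−(515 meV)/(175.79 meV)) = (4/3) × exp(-2.9296) = 0.0712.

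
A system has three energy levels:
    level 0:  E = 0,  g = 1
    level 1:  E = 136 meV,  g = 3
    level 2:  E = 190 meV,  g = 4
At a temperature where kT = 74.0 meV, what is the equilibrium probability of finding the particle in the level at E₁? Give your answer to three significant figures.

Eᵢ/kT = 0, 1.8378, 2.5676.
Z = Σ gᵢe^(−Eᵢ/kT) = 1·e^(−0) + 3·e^(−1.8378) + 4·e^(−2.5676) = 1.0000 + 0.47750 + 0.30688 = 1.7844.
P₁ = g₁ e^(−E₁/kT) / Z = 0.47750/1.7844 = 0.268.

0.268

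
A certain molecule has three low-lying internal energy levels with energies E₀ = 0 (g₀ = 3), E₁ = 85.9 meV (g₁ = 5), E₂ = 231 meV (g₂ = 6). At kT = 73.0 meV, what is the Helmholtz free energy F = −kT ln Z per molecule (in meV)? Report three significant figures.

Eᵢ/kT = 0, 1.1767, 3.1644.
Z = Σ gᵢe^(−Eᵢ/kT) = 3·e^(−0) + 5·e^(−1.1767) + 6·e^(−3.1644) = 3.0000 + 1.5415 + 0.25344 = 4.7949.
F = −kT ln Z = −73.0 × ln(4.7949) = −73.0 × 1.5676 = -114 meV.

-114 meV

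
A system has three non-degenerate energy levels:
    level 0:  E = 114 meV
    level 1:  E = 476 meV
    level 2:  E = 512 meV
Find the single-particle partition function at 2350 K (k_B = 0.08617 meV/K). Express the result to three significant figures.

k_BT = 0.08617 × 2350 K = 202.50 meV.
Eᵢ/kT = 0.56296, 2.3506, 2.5284.
Z = Σ e^(−Eᵢ/kT) = e^(−0.56296) + e^(−2.3506) + e^(−2.5284) = 0.56952 + 0.095312 + 0.079787 = 0.74462.

Z = 0.745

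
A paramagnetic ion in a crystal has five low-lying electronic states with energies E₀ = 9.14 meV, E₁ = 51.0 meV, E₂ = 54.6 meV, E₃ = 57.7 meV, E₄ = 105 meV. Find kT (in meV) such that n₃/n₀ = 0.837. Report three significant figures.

n₃/n₀ = exp[−(E₃−E₀)/kT] = 0.837.
⇒ (E₃−E₀)/kT = ln(1/0.837) = ln(1.1947) = 0.17790.
kT = 48.56 meV / 0.17790 = 273 meV.

273 meV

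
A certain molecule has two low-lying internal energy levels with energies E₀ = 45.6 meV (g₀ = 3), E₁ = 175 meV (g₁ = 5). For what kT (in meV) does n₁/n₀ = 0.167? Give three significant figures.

n₁/n₀ = (g₁/g₀) exp[−(E₁−E₀)/kT] = 0.167.
⇒ (E₁−E₀)/kT = ln((5/3)/0.167) = ln(9.9800) = 2.3006.
kT = 129.4 meV / 2.3006 = 56.2 meV.

56.2 meV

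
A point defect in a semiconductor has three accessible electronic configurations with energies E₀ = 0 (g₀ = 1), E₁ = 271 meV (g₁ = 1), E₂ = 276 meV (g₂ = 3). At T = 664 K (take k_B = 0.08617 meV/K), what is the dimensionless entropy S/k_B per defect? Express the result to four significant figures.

0.1852

k_BT = 0.08617 × 664 K = 57.2169 meV.
Eᵢ/kT = 0, 4.73636, 4.82375.
Z = Σ gᵢe^(−Eᵢ/kT) = 1·e^(−0) + 1·e^(−4.73636) + 3·e^(−4.82375) = 1.00000 + 0.00877051 + 0.0241098 = 1.03288.
⟨E⟩ = Σ EᵢPᵢ = 8.74362 meV.
S/k_B = ln Z + ⟨E⟩/kT = ln(1.03288) + 8.74362/57.2169 = 0.0323510 + 0.152815 = 0.1852.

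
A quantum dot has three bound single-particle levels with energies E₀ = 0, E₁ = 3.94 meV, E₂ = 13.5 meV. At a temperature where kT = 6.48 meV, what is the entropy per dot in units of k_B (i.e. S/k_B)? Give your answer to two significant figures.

Eᵢ/kT = 0, 0.6080, 2.083.
Z = Σ e^(−Eᵢ/kT) = e^(−0) + e^(−0.6080) + e^(−2.083) = 1.000 + 0.5444 + 0.1246 = 1.669.
⟨E⟩ = Σ EᵢPᵢ = 2.293 meV.
S/k_B = ln Z + ⟨E⟩/kT = ln(1.669) + 2.293/6.48 = 0.5122 + 0.3539 = 0.87.

0.87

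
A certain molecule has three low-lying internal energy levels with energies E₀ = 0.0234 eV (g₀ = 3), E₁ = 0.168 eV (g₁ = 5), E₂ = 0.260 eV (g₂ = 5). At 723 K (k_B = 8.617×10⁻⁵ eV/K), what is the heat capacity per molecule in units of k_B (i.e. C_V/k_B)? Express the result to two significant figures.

0.99

k_BT = 8.617×10⁻⁵ × 723 K = 0.06230 eV.
Eᵢ/kT = 0.3756, 2.697, 4.173.
Z = Σ gᵢe^(−Eᵢ/kT) = 3·e^(−0.3756) + 5·e^(−2.697) + 5·e^(−4.173) = 2.061 + 0.3370 + 0.07703 = 2.475.
⟨E⟩ = 0.05045 eV, ⟨E²⟩ = 0.006403 eV².
C_V/k_B = (⟨E²⟩ − ⟨E⟩²)/(kT)² = (0.006403 − 0.002545)/0.003881 = 0.99.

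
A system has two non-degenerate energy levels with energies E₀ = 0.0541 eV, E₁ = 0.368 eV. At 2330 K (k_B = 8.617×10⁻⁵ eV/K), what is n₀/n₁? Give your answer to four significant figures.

k_BT = 8.617×10⁻⁵ × 2330 K = 0.200776 eV.
n₀/n₁ = exp[−(E₀−E₁)/kT] = exp(−(-0.3139 eV)/(0.200776 eV)) = exp(1.56343) = 4.775.

4.775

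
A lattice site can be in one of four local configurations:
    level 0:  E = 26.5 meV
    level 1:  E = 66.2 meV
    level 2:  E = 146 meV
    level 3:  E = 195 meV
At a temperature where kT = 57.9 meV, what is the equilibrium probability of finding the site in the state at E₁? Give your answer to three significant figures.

0.299

Eᵢ/kT = 0.45769, 1.1434, 2.5216, 3.3679.
Z = Σ e^(−Eᵢ/kT) = e^(−0.45769) + e^(−1.1434) + e^(−2.5216) + e^(−3.3679) = 0.63274 + 0.31873 + 0.080331 + 0.034462 = 1.0663.
P₁ = e^(−E₁/kT) / Z = 0.31873/1.0663 = 0.299.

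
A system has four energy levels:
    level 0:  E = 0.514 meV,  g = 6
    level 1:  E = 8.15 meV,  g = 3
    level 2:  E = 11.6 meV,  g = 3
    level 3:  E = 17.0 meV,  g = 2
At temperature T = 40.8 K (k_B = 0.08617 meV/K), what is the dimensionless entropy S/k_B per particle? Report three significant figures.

k_BT = 0.08617 × 40.8 K = 3.5157 meV.
Eᵢ/kT = 0.14620, 2.3182, 3.2995, 4.8355.
Z = Σ gᵢe^(−Eᵢ/kT) = 6·e^(−0.14620) + 3·e^(−2.3182) + 3·e^(−3.2995) + 2·e^(−4.8355) = 5.1839 + 0.29535 + 0.11070 + 0.015885 = 5.6058.
⟨E⟩ = Σ EᵢPᵢ = 1.1820 meV.
S/k_B = ln Z + ⟨E⟩/kT = ln(5.6058) + 1.1820/3.5157 = 1.7238 + 0.33621 = 2.06.

2.06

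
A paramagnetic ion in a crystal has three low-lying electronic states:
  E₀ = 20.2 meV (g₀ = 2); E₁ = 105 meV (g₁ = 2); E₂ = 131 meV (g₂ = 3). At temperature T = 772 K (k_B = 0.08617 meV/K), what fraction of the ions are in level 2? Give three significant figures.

0.181

k_BT = 0.08617 × 772 K = 66.523 meV.
Eᵢ/kT = 0.30365, 1.5784, 1.9692.
Z = Σ gᵢe^(−Eᵢ/kT) = 2·e^(−0.30365) + 2·e^(−1.5784) + 3·e^(−1.9692) = 1.4762 + 0.41261 + 0.41871 = 2.3075.
P₂ = g₂ e^(−E₂/kT) / Z = 0.41871/2.3075 = 0.181.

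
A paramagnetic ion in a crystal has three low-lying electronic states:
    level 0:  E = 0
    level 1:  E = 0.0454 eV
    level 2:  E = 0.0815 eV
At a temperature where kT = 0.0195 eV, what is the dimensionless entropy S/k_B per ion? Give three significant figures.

Eᵢ/kT = 0, 2.3282, 4.1795.
Z = Σ e^(−Eᵢ/kT) = e^(−0) + e^(−2.3282) + e^(−4.1795) = 1.0000 + 0.097471 + 0.015306 = 1.1128.
⟨E⟩ = Σ EᵢPᵢ = 0.0050976 eV.
S/k_B = ln Z + ⟨E⟩/kT = ln(1.1128) + 0.0050976/0.0195 = 0.10688 + 0.26142 = 0.368.

0.368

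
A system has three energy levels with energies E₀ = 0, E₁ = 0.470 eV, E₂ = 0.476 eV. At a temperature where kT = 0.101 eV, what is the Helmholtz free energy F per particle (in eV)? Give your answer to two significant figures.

-0.0019 eV

Eᵢ/kT = 0, 4.653, 4.713.
Z = Σ e^(−Eᵢ/kT) = e^(−0) + e^(−4.653) + e^(−4.713) = 1.000 + 0.009533 + 0.008978 = 1.019.
F = −kT ln Z = −0.101 × ln(1.019) = −0.101 × 0.01882 = -0.0019 eV.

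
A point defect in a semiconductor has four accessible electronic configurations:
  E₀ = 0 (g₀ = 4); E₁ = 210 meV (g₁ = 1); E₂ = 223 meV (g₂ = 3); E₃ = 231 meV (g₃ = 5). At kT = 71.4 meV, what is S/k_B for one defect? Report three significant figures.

Eᵢ/kT = 0, 2.9412, 3.1232, 3.2353.
Z = Σ gᵢe^(−Eᵢ/kT) = 4·e^(−0) + 1·e^(−2.9412) + 3·e^(−3.1232) + 5·e^(−3.2353) = 4.0000 + 0.052802 + 0.13205 + 0.19674 = 4.3816.
⟨E⟩ = Σ EᵢPᵢ = 19.624 meV.
S/k_B = ln Z + ⟨E⟩/kT = ln(4.3816) + 19.624/71.4 = 1.4774 + 0.27485 = 1.75.

1.75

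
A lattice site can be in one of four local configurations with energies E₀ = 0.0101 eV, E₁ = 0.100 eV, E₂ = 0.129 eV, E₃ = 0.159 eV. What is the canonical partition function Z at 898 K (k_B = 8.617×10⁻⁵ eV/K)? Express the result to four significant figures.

Z = 1.469

k_BT = 8.617×10⁻⁵ × 898 K = 0.0773807 eV.
Eᵢ/kT = 0.130524, 1.29231, 1.66708, 2.05478.
Z = Σ e^(−Eᵢ/kT) = e^(−0.130524) + e^(−1.29231) + e^(−1.66708) + e^(−2.05478) = 0.877635 + 0.274636 + 0.188798 + 0.128121 = 1.46919.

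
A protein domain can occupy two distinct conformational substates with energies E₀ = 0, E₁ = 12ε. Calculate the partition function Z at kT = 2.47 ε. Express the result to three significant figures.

Eᵢ/kT = 0, 4.8583.
Z = Σ e^(−Eᵢ/kT) = e^(−0) + e^(−4.8583) = 1.0000 + 0.0077637 = 1.0078.

Z = 1.01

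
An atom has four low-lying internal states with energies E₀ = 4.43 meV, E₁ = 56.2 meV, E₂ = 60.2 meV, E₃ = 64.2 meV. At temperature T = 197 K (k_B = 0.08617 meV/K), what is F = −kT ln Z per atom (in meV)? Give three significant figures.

2.59 meV

k_BT = 0.08617 × 197 K = 16.975 meV.
Eᵢ/kT = 0.26097, 3.3108, 3.5464, 3.7820.
Z = Σ e^(−Eᵢ/kT) = e^(−0.26097) + e^(−3.3108) + e^(−3.5464) + e^(−3.7820) = 0.77030 + 0.036487 + 0.028828 + 0.022777 = 0.85839.
F = −kT ln Z = −16.975 × ln(0.85839) = −16.975 × -0.15270 = 2.59 meV.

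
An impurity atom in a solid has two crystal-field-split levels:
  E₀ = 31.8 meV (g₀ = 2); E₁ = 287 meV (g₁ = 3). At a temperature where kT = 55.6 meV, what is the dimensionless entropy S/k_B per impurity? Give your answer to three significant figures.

0.777

Eᵢ/kT = 0.57194, 5.1619.
Z = Σ gᵢe^(−Eᵢ/kT) = 2·e^(−0.57194) + 3·e^(−5.1619) = 1.1289 + 0.017192 = 1.1461.
⟨E⟩ = Σ EᵢPᵢ = 35.628 meV.
S/k_B = ln Z + ⟨E⟩/kT = ln(1.1461) + 35.628/55.6 = 0.13636 + 0.64079 = 0.777.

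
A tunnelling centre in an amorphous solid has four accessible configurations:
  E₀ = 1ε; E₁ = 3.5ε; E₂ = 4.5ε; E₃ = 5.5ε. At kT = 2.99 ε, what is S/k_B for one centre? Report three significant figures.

1.21

Eᵢ/kT = 0.33445, 1.1706, 1.5050, 1.8395.
Z = Σ e^(−Eᵢ/kT) = e^(−0.33445) + e^(−1.1706) + e^(−1.5050) + e^(−1.8395) = 0.71573 + 0.31018 + 0.22202 + 0.15890 = 1.4068.
⟨E⟩ = Σ EᵢPᵢ = 2.6119 ε.
S/k_B = ln Z + ⟨E⟩/kT = ln(1.4068) + 2.6119/2.99 = 0.34132 + 0.87355 = 1.21.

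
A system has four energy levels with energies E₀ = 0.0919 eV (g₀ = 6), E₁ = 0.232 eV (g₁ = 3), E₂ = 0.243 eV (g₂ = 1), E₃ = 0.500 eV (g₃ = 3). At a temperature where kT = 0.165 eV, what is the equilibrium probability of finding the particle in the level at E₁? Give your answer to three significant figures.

Eᵢ/kT = 0.55697, 1.4061, 1.4727, 3.0303.
Z = Σ gᵢe^(−Eᵢ/kT) = 6·e^(−0.55697) + 3·e^(−1.4061) + 1·e^(−1.4727) + 3·e^(−3.0303) = 3.4377 + 0.73529 + 0.22931 + 0.14490 = 4.5472.
P₁ = g₁ e^(−E₁/kT) / Z = 0.73529/4.5472 = 0.162.

0.162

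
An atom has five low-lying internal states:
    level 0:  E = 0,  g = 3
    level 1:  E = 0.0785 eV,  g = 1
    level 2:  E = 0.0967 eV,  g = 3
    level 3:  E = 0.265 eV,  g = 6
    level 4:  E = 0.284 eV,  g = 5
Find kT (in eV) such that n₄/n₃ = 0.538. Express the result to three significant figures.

n₄/n₃ = (g₄/g₃) exp[−(E₄−E₃)/kT] = 0.538.
⇒ (E₄−E₃)/kT = ln((5/6)/0.538) = ln(1.5489) = 0.43755.
kT = 0.019 eV / 0.43755 = 0.0434 eV.

0.0434 eV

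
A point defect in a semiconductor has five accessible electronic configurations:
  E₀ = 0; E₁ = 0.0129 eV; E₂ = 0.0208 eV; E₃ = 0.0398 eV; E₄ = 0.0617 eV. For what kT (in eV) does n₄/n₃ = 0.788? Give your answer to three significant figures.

n₄/n₃ = exp[−(E₄−E₃)/kT] = 0.788.
⇒ (E₄−E₃)/kT = ln(1/0.788) = ln(1.2690) = 0.23823.
kT = 0.0219 eV / 0.23823 = 0.0919 eV.

0.0919 eV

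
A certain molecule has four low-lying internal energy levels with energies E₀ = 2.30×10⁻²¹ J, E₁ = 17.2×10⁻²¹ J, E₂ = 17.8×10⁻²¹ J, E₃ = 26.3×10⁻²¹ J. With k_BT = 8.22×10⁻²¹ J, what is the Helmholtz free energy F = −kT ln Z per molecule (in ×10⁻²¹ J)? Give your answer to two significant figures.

-0.28 ×10⁻²¹ J

Eᵢ/kT = 0.2798, 2.092, 2.165, 3.200.
Z = Σ e^(−Eᵢ/kT) = e^(−0.2798) + e^(−2.092) + e^(−2.165) + e^(−3.200) = 0.7559 + 0.1234 + 0.1147 + 0.04076 = 1.035.
F = −kT ln Z = −8.22 × ln(1.035) = −8.22 × 0.03440 = -0.28 ×10⁻²¹ J.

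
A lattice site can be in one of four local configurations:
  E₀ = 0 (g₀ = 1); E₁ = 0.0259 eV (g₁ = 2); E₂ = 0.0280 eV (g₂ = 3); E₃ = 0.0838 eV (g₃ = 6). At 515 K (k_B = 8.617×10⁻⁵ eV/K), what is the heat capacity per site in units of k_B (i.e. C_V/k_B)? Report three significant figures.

k_BT = 8.617×10⁻⁵ × 515 K = 0.044378 eV.
Eᵢ/kT = 0, 0.58362, 0.63094, 1.8883.
Z = Σ gᵢe^(−Eᵢ/kT) = 1·e^(−0) + 2·e^(−0.58362) + 3·e^(−0.63094) + 6·e^(−1.8883) = 1.0000 + 1.1158 + 1.5963 + 0.90797 = 4.6201.
⟨E⟩ = 0.032398 eV, ⟨E²⟩ = 0.0018130 eV².
C_V/k_B = (⟨E²⟩ − ⟨E⟩²)/(kT)² = (0.0018130 − 0.0010496)/0.0019694 = 0.388.

0.388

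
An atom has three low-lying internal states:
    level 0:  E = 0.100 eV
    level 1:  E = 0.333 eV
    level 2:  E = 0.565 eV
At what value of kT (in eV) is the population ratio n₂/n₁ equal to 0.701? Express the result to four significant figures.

n₂/n₁ = exp[−(E₂−E₁)/kT] = 0.701.
⇒ (E₂−E₁)/kT = ln(1/0.701) = ln(1.42653) = 0.355245.
kT = 0.232 eV / 0.355245 = 0.6531 eV.

0.6531 eV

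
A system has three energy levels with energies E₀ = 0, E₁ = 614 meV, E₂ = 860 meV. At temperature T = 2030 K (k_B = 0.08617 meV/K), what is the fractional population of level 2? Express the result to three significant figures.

k_BT = 0.08617 × 2030 K = 174.93 meV.
Eᵢ/kT = 0, 3.5100, 4.9163.
Z = Σ e^(−Eᵢ/kT) = e^(−0) + e^(−3.5100) + e^(−4.9163) = 1.0000 + 0.029897 + 0.0073262 = 1.0372.
P₂ = e^(−E₂/kT) / Z = 0.0073262/1.0372 = 0.00706.

0.00706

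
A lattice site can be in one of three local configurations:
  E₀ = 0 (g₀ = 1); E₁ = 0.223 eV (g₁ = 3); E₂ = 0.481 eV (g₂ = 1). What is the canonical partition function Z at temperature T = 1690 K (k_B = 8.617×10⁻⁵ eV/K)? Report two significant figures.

Z = 1.7

k_BT = 8.617×10⁻⁵ × 1690 K = 0.1456 eV.
Eᵢ/kT = 0, 1.532, 3.304.
Z = Σ gᵢe^(−Eᵢ/kT) = 1·e^(−0) + 3·e^(−1.532) + 1·e^(−3.304) = 1.000 + 0.6483 + 0.03674 = 1.685.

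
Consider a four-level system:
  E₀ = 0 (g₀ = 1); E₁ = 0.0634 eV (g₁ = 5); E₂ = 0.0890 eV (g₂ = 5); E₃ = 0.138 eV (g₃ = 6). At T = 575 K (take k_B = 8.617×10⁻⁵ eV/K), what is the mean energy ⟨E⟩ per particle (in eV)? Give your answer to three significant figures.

0.0594 eV

k_BT = 8.617×10⁻⁵ × 575 K = 0.049548 eV.
Eᵢ/kT = 0, 1.2796, 1.7962, 2.7852.
Z = Σ gᵢe^(−Eᵢ/kT) = 1·e^(−0) + 5·e^(−1.2796) + 5·e^(−1.7962) + 6·e^(−2.7852) = 1.0000 + 1.3907 + 0.82964 + 0.37030 = 3.5906.
⟨E⟩ = Σ Eᵢ gᵢe^(−Eᵢ/kT) / Z = (0·1.0000 + 0.0634·1.3907 + 0.0890·0.82964 + 0.138·0.37030) / 3.5906 = 0.0594 eV.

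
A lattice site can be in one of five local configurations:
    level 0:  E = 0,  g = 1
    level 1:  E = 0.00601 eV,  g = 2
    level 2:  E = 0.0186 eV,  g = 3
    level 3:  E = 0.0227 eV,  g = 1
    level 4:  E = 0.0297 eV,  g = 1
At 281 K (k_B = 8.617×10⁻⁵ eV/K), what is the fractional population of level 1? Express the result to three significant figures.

0.337

k_BT = 8.617×10⁻⁵ × 281 K = 0.024214 eV.
Eᵢ/kT = 0, 0.24820, 0.76815, 0.93747, 1.2266.
Z = Σ gᵢe^(−Eᵢ/kT) = 1·e^(−0) + 2·e^(−0.24820) + 3·e^(−0.76815) + 1·e^(−0.93747) + 1·e^(−1.2266) = 1.0000 + 1.5604 + 1.3916 + 0.39162 + 0.29329 = 4.6369.
P₁ = g₁ e^(−E₁/kT) / Z = 1.5604/4.6369 = 0.337.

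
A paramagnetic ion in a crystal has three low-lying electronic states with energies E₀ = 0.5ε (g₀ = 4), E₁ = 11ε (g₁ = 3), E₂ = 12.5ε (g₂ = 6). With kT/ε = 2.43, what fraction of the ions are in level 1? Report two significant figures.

Eᵢ/kT = 0.2058, 4.527, 5.144.
Z = Σ gᵢe^(−Eᵢ/kT) = 4·e^(−0.2058) + 3·e^(−4.527) + 6·e^(−5.144) = 3.256 + 0.03244 + 0.03501 = 3.323.
P₁ = g₁ e^(−E₁/kT) / Z = 0.03244/3.323 = 0.0098.

0.0098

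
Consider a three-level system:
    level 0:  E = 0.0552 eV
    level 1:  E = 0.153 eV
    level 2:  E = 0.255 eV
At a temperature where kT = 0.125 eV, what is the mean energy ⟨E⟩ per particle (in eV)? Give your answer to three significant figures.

0.106 eV

Eᵢ/kT = 0.44160, 1.2240, 2.0400.
Z = Σ e^(−Eᵢ/kT) = e^(−0.44160) + e^(−1.2240) + e^(−2.0400) = 0.64301 + 0.29405 + 0.13003 = 1.0671.
⟨E⟩ = Σ Eᵢ e^(−Eᵢ/kT) / Z = (0.0552·0.64301 + 0.153·0.29405 + 0.255·0.13003) / 1.0671 = 0.106 eV.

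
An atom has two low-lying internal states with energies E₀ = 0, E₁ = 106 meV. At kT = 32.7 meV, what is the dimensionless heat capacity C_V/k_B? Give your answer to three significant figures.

Eᵢ/kT = 0, 3.2416.
Z = Σ e^(−Eᵢ/kT) = e^(−0) + e^(−3.2416) = 1.0000 + 0.039101 = 1.0391.
⟨E⟩ = 3.9887 meV, ⟨E²⟩ = 422.81 meV².
C_V/k_B = (⟨E²⟩ − ⟨E⟩²)/(kT)² = (422.81 − 15.910)/1069.3 = 0.381.

0.381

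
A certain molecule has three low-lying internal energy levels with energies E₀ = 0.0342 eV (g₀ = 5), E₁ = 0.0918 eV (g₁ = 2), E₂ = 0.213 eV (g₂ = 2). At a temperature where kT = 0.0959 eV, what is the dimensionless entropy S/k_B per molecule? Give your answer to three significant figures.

2.05

Eᵢ/kT = 0.35662, 0.95725, 2.2211.
Z = Σ gᵢe^(−Eᵢ/kT) = 5·e^(−0.35662) + 2·e^(−0.95725) + 2·e^(−2.2211) = 3.5002 + 0.76789 + 0.21698 = 4.4851.
⟨E⟩ = Σ EᵢPᵢ = 0.052711 eV.
S/k_B = ln Z + ⟨E⟩/kT = ln(4.4851) + 0.052711/0.0959 = 1.5008 + 0.54965 = 2.05.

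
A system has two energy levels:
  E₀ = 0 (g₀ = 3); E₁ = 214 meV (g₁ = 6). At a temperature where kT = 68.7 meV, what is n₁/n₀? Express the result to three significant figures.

n₁/n₀ = (g₁/g₀) exp[−(E₁−E₀)/kT] = (6/3) × exp(−(214 meV)/(68.7 meV)) = (6/3) × exp(-3.1150) = 0.0888.

0.0888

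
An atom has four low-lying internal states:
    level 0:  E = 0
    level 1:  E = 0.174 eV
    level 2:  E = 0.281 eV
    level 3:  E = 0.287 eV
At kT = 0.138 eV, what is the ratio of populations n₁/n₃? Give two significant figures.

n₁/n₃ = exp[−(E₁−E₃)/kT] = exp(−(-0.113 eV)/(0.138 eV)) = exp(0.8188) = 2.3.

2.3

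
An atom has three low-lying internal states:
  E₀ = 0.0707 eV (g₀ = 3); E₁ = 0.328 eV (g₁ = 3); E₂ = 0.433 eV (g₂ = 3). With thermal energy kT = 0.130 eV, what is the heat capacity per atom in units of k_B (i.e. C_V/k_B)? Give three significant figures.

Eᵢ/kT = 0.54385, 2.5231, 3.3308.
Z = Σ gᵢe^(−Eᵢ/kT) = 3·e^(−0.54385) + 3·e^(−2.5231) + 3·e^(−3.3308) = 1.7415 + 0.24063 + 0.10729 = 2.0894.
⟨E⟩ = 0.11894 eV, ⟨E²⟩ = 0.026184 eV².
C_V/k_B = (⟨E²⟩ − ⟨E⟩²)/(kT)² = (0.026184 − 0.014147)/0.016900 = 0.712.

0.712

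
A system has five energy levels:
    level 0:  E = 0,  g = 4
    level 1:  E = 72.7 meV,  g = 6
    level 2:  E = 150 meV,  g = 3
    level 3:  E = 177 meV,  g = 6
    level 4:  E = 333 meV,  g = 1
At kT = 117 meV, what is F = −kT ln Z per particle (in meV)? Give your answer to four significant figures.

Eᵢ/kT = 0, 0.621368, 1.28205, 1.51282, 2.84615.
Z = Σ gᵢe^(−Eᵢ/kT) = 4·e^(−0) + 6·e^(−0.621368) + 3·e^(−1.28205) + 6·e^(−1.51282) + 1·e^(−2.84615) = 4.00000 + 3.22325 + 0.832404 + 1.32173 + 0.0580675 = 9.43545.
F = −kT ln Z = −117 × ln(9.43545) = −117 × 2.24447 = -262.6 meV.

-262.6 meV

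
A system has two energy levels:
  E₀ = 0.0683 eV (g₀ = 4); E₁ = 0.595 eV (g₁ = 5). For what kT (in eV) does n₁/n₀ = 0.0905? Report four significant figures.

0.2006 eV

n₁/n₀ = (g₁/g₀) exp[−(E₁−E₀)/kT] = 0.0905.
⇒ (E₁−E₀)/kT = ln((5/4)/0.0905) = ln(13.8122) = 2.62555.
kT = 0.5267 eV / 2.62555 = 0.2006 eV.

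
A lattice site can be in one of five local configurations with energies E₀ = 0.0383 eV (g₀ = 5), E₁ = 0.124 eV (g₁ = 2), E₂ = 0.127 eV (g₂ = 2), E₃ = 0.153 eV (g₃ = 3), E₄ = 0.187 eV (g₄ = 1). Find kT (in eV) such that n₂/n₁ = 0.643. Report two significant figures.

n₂/n₁ = (g₂/g₁) exp[−(E₂−E₁)/kT] = 0.643.
⇒ (E₂−E₁)/kT = ln((2/2)/0.643) = ln(1.555) = 0.4415.
kT = 0.003 eV / 0.4415 = 0.0068 eV.

0.0068 eV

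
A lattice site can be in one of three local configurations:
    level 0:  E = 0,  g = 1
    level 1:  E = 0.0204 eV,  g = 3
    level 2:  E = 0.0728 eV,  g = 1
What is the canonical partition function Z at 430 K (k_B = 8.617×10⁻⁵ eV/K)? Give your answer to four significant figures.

k_BT = 8.617×10⁻⁵ × 430 K = 0.0370531 eV.
Eᵢ/kT = 0, 0.550561, 1.96475.
Z = Σ gᵢe^(−Eᵢ/kT) = 1·e^(−0) + 3·e^(−0.550561) + 1·e^(−1.96475) = 1.00000 + 1.72988 + 0.140191 = 2.87007.

Z = 2.870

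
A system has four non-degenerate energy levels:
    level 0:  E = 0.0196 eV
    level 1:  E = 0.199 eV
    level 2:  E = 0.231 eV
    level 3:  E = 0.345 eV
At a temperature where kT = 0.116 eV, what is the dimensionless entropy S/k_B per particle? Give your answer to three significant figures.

Eᵢ/kT = 0.16897, 1.7155, 1.9914, 2.9741.
Z = Σ e^(−Eᵢ/kT) = e^(−0.16897) + e^(−1.7155) + e^(−1.9914) + e^(−2.9741) = 0.84453 + 0.17987 + 0.13650 + 0.051093 = 1.2120.
⟨E⟩ = Σ EᵢPᵢ = 0.083750 eV.
S/k_B = ln Z + ⟨E⟩/kT = ln(1.2120) + 0.083750/0.116 = 0.19227 + 0.72198 = 0.914.

0.914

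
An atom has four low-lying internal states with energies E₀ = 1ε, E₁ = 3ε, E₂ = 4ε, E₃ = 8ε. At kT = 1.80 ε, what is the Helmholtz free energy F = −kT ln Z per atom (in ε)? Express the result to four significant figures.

0.2245 ε

Eᵢ/kT = 0.555556, 1.66667, 2.22222, 4.44444.
Z = Σ e^(−Eᵢ/kT) = e^(−0.555556) + e^(−1.66667) + e^(−2.22222) + e^(−4.44444) = 0.573753 + 0.188875 + 0.108368 + 0.0117437 = 0.882740.
F = −kT ln Z = −1.80 × ln(0.882740) = −1.80 × -0.124725 = 0.2245 ε.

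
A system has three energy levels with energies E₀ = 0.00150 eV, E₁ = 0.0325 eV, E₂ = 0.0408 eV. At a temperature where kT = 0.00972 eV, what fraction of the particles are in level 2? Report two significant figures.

Eᵢ/kT = 0.1543, 3.344, 4.198.
Z = Σ e^(−Eᵢ/kT) = e^(−0.1543) + e^(−3.344) + e^(−4.198) = 0.8570 + 0.03530 + 0.01503 = 0.9073.
P₂ = e^(−E₂/kT) / Z = 0.01503/0.9073 = 0.017.

0.017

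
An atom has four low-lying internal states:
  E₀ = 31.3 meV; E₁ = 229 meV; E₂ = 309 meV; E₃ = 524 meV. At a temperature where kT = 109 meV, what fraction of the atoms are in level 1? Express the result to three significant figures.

0.130

Eᵢ/kT = 0.28716, 2.1009, 2.8349, 4.8073.
Z = Σ e^(−Eᵢ/kT) = e^(−0.28716) + e^(−2.1009) + e^(−2.8349) + e^(−4.8073) = 0.75039 + 0.12235 + 0.058724 + 0.0081699 = 0.93963.
P₁ = e^(−E₁/kT) / Z = 0.12235/0.93963 = 0.130.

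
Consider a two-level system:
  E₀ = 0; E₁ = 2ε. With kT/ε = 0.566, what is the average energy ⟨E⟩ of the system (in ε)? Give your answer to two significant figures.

Eᵢ/kT = 0, 3.534.
Z = Σ e^(−Eᵢ/kT) = e^(−0) + e^(−3.534) = 1.000 + 0.02919 = 1.029.
⟨E⟩ = Σ Eᵢ e^(−Eᵢ/kT) / Z = (0·1.000 + 2·0.02919) / 1.029 = 0.057 ε.

0.057 ε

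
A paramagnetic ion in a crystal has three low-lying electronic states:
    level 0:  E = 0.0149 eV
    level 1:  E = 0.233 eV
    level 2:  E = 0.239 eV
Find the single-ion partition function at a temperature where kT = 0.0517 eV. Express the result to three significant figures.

Z = 0.770

Eᵢ/kT = 0.28820, 4.5068, 4.6228.
Z = Σ e^(−Eᵢ/kT) = e^(−0.28820) + e^(−4.5068) + e^(−4.6228) = 0.74961 + 0.011034 + 0.0098252 = 0.77047.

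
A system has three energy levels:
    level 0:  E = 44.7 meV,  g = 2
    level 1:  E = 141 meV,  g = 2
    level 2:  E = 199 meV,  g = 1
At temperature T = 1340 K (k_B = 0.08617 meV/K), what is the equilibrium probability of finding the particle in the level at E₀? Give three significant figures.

k_BT = 0.08617 × 1340 K = 115.47 meV.
Eᵢ/kT = 0.38711, 1.2211, 1.7234.
Z = Σ gᵢe^(−Eᵢ/kT) = 2·e^(−0.38711) + 2·e^(−1.2211) + 1·e^(−1.7234) = 1.3580 + 0.58981 + 0.17846 = 2.1263.
P₀ = g₀ e^(−E₀/kT) / Z = 1.3580/2.1263 = 0.639.

0.639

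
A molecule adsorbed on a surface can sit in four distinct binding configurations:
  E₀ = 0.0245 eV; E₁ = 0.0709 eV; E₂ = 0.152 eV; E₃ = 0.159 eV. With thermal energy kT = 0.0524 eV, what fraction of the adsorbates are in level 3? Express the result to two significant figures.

Eᵢ/kT = 0.4676, 1.353, 2.901, 3.034.
Z = Σ e^(−Eᵢ/kT) = e^(−0.4676) + e^(−1.353) + e^(−2.901) + e^(−3.034) = 0.6265 + 0.2585 + 0.05497 + 0.04812 = 0.9881.
P₃ = e^(−E₃/kT) / Z = 0.04812/0.9881 = 0.049.

0.049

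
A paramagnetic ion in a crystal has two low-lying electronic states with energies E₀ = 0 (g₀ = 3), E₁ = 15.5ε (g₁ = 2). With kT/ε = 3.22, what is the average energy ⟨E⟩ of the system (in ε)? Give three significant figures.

0.0834 ε

Eᵢ/kT = 0, 4.8137.
Z = Σ gᵢe^(−Eᵢ/kT) = 3·e^(−0) + 2·e^(−4.8137) = 3.0000 + 0.016236 = 3.0162.
⟨E⟩ = Σ Eᵢ gᵢe^(−Eᵢ/kT) / Z = (0·3.0000 + 15.5·0.016236) / 3.0162 = 0.0834 ε.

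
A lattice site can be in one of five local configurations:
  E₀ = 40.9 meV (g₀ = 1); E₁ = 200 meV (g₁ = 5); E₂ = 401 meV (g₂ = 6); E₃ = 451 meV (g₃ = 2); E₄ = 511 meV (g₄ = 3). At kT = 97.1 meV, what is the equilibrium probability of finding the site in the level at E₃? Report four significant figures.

0.01349

Eᵢ/kT = 0.421215, 2.05973, 4.12976, 4.64470, 5.26262.
Z = Σ gᵢe^(−Eᵢ/kT) = 1·e^(−0.421215) + 5·e^(−2.05973) + 6·e^(−4.12976) + 2·e^(−4.64470) + 3·e^(−5.26262) = 0.656249 + 0.637442 + 0.0965204 + 0.0192248 + 0.0155451 = 1.42498.
P₃ = g₃ e^(−E₃/kT) / Z = 0.0192248/1.42498 = 0.01349.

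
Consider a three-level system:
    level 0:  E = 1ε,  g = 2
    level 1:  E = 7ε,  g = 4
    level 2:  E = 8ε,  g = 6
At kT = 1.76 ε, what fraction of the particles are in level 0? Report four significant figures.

0.8910

Eᵢ/kT = 0.568182, 3.97727, 4.54545.
Z = Σ gᵢe^(−Eᵢ/kT) = 2·e^(−0.568182) + 4·e^(−3.97727) + 6·e^(−4.54545) = 1.13311 + 0.0749469 + 0.0636924 = 1.27175.
P₀ = g₀ e^(−E₀/kT) / Z = 1.13311/1.27175 = 0.8910.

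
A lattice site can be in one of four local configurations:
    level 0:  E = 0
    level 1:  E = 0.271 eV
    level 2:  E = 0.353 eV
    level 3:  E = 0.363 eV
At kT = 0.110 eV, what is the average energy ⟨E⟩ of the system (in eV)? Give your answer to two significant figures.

Eᵢ/kT = 0, 2.464, 3.209, 3.300.
Z = Σ e^(−Eᵢ/kT) = e^(−0) + e^(−2.464) + e^(−3.209) + e^(−3.300) = 1.000 + 0.08509 + 0.04040 + 0.03688 = 1.162.
⟨E⟩ = Σ Eᵢ e^(−Eᵢ/kT) / Z = (0·1.000 + 0.271·0.08509 + 0.353·0.04040 + 0.363·0.03688) / 1.162 = 0.044 eV.

0.044 eV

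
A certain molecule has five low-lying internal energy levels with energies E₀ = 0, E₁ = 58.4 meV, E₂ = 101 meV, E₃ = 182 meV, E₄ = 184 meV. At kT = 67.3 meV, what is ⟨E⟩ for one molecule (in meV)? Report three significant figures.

40.1 meV

Eᵢ/kT = 0, 0.86776, 1.5007, 2.7043, 2.7340.
Z = Σ e^(−Eᵢ/kT) = e^(−0) + e^(−0.86776) + e^(−1.5007) + e^(−2.7043) + e^(−2.7340) = 1.0000 + 0.41989 + 0.22297 + 0.066917 + 0.064959 = 1.7747.
⟨E⟩ = Σ Eᵢ e^(−Eᵢ/kT) / Z = (0·1.0000 + 58.4·0.41989 + 101·0.22297 + 182·0.066917 + 184·0.064959) / 1.7747 = 40.1 meV.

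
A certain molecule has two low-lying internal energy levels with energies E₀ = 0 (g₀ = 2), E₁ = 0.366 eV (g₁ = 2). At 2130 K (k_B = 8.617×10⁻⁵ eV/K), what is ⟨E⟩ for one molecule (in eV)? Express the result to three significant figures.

k_BT = 8.617×10⁻⁵ × 2130 K = 0.18354 eV.
Eᵢ/kT = 0, 1.9941.
Z = Σ gᵢe^(−Eᵢ/kT) = 2·e^(−0) + 2·e^(−1.9941) = 2.0000 + 0.27227 = 2.2723.
⟨E⟩ = Σ Eᵢ gᵢe^(−Eᵢ/kT) / Z = (0·2.0000 + 0.366·0.27227) / 2.2723 = 0.0439 eV.

0.0439 eV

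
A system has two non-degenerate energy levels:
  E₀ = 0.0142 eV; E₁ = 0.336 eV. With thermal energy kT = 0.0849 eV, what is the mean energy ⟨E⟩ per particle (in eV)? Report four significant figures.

Eᵢ/kT = 0.167256, 3.95760.
Z = Σ e^(−Eᵢ/kT) = e^(−0.167256) + e^(−3.95760) = 0.845983 + 0.0191089 = 0.865092.
⟨E⟩ = Σ Eᵢ e^(−Eᵢ/kT) / Z = (0.0142·0.845983 + 0.336·0.0191089) / 0.865092 = 0.02131 eV.

0.02131 eV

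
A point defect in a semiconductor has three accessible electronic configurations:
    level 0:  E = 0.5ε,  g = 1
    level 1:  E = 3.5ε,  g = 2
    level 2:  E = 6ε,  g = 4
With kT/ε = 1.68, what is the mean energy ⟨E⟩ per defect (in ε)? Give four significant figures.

1.737 ε

Eᵢ/kT = 0.297619, 2.08333, 3.57143.
Z = Σ gᵢe^(−Eᵢ/kT) = 1·e^(−0.297619) + 2·e^(−2.08333) + 4·e^(−3.57143) = 0.742584 + 0.249030 + 0.112462 = 1.10408.
⟨E⟩ = Σ Eᵢ gᵢe^(−Eᵢ/kT) / Z = (0.5·0.742584 + 3.5·0.249030 + 6·0.112462) / 1.10408 = 1.737 ε.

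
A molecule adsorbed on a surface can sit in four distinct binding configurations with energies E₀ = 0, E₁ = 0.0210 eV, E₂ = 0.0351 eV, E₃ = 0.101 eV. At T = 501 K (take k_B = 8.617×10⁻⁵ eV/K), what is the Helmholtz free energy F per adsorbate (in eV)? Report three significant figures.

-0.0331 eV

k_BT = 8.617×10⁻⁵ × 501 K = 0.043171 eV.
Eᵢ/kT = 0, 0.48644, 0.81305, 2.3395.
Z = Σ e^(−Eᵢ/kT) = e^(−0) + e^(−0.48644) + e^(−0.81305) + e^(−2.3395) = 1.0000 + 0.61481 + 0.44350 + 0.096376 = 2.1547.
F = −kT ln Z = −0.043171 × ln(2.1547) = −0.043171 × 0.76765 = -0.0331 eV.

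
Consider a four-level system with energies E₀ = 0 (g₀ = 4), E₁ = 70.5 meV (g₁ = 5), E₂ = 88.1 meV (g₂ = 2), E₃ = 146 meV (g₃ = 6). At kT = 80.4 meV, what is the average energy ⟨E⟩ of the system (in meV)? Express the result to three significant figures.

Eᵢ/kT = 0, 0.87687, 1.0958, 1.8159.
Z = Σ gᵢe^(−Eᵢ/kT) = 4·e^(−0) + 5·e^(−0.87687) + 2·e^(−1.0958) + 6·e^(−1.8159) = 4.0000 + 2.0804 + 0.66854 + 0.97615 = 7.7251.
⟨E⟩ = Σ Eᵢ gᵢe^(−Eᵢ/kT) / Z = (0·4.0000 + 70.5·2.0804 + 88.1·0.66854 + 146·0.97615) / 7.7251 = 45.1 meV.

45.1 meV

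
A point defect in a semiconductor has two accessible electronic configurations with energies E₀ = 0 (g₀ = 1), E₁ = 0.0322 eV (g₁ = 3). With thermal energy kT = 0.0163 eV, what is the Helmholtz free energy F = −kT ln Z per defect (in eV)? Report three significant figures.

Eᵢ/kT = 0, 1.9755.
Z = Σ gᵢe^(−Eᵢ/kT) = 1·e^(−0) + 3·e^(−1.9755) = 1.0000 + 0.41608 = 1.4161.
F = −kT ln Z = −0.0163 × ln(1.4161) = −0.0163 × 0.34791 = -0.00567 eV.

-0.00567 eV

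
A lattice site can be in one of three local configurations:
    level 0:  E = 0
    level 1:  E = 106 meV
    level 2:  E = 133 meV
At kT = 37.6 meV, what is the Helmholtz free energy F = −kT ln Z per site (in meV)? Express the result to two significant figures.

-3.2 meV

Eᵢ/kT = 0, 2.819, 3.537.
Z = Σ e^(−Eᵢ/kT) = e^(−0) + e^(−2.819) + e^(−3.537) = 1.000 + 0.05967 + 0.02910 = 1.089.
F = −kT ln Z = −37.6 × ln(1.089) = −37.6 × 0.08526 = -3.2 meV.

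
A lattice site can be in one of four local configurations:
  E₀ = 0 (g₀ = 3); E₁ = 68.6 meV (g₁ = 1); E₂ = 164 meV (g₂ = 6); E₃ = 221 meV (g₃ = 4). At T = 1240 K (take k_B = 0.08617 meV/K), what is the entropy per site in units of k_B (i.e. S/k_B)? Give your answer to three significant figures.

k_BT = 0.08617 × 1240 K = 106.85 meV.
Eᵢ/kT = 0, 0.64202, 1.5349, 2.0683.
Z = Σ gᵢe^(−Eᵢ/kT) = 3·e^(−0) + 1·e^(−0.64202) + 6·e^(−1.5349) + 4·e^(−2.0683) = 3.0000 + 0.52623 + 1.2929 + 0.50560 = 5.3247.
⟨E⟩ = Σ EᵢPᵢ = 67.586 meV.
S/k_B = ln Z + ⟨E⟩/kT = ln(5.3247) + 67.586/106.85 = 1.6724 + 0.63253 = 2.30.

2.30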